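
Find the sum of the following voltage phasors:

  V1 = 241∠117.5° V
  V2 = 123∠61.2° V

Step 1 — Convert each phasor to rectangular form:
  V1 = 241·(cos(117.5°) + j·sin(117.5°)) = -111.3 + j213.8 V
  V2 = 123·(cos(61.2°) + j·sin(61.2°)) = 59.26 + j107.8 V
Step 2 — Sum components: V_total = -52.03 + j321.6 V.
Step 3 — Convert to polar: |V_total| = 325.7 V, ∠V_total = 99.2°.

V_total = 325.7∠99.2° V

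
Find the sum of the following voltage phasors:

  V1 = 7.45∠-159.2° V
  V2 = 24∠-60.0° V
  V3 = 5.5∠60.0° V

Step 1 — Convert each phasor to rectangular form:
  V1 = 7.45·(cos(-159.2°) + j·sin(-159.2°)) = -6.964 - j2.646 V
  V2 = 24·(cos(-60.0°) + j·sin(-60.0°)) = 12 - j20.78 V
  V3 = 5.5·(cos(60.0°) + j·sin(60.0°)) = 2.75 + j4.763 V
Step 2 — Sum components: V_total = 7.786 - j18.67 V.
Step 3 — Convert to polar: |V_total| = 20.23 V, ∠V_total = -67.4°.

V_total = 20.23∠-67.4° V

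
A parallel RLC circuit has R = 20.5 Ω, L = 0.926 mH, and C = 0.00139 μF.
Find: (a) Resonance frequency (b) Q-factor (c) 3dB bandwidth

Step 1 — Resonance: ω₀ = 1/√(LC) = 1/√(0.000926·1.39e-09) = 8.814e+05 rad/s.
Step 2 — f₀ = ω₀/(2π) = 1.403e+05 Hz.
Step 3 — Parallel Q: Q = R/(ω₀L) = 20.5/(8.814e+05·0.000926) = 0.02512.
Step 4 — Bandwidth: Δω = ω₀/Q = 3.509e+07 rad/s; BW = Δω/(2π) = 5.585e+06 Hz.

(a) f₀ = 1.403e+05 Hz  (b) Q = 0.02512  (c) BW = 5.585e+06 Hz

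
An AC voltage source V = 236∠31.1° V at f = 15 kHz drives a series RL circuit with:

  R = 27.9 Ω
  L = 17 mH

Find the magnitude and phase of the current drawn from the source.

Step 1 — Angular frequency: ω = 2π·f = 2π·1.5e+04 = 9.425e+04 rad/s.
Step 2 — Component impedances:
  R: Z = R = 27.9 Ω
  L: Z = jωL = j·9.425e+04·0.017 = 0 + j1602 Ω
Step 3 — Series combination: Z_total = R + L = 27.9 + j1602 Ω = 1602∠89.0° Ω.
Step 4 — Source phasor: V = 236∠31.1° V = 202.1 + j121.9 V.
Step 5 — Ohm's law: I = V / Z_total = (202.1 + j121.9) / (27.9 + j1602) = 0.07826 - j0.1248 A.
Step 6 — Convert to polar: |I| = 0.1473 A, ∠I = -57.9°.

I = 0.1473∠-57.9° A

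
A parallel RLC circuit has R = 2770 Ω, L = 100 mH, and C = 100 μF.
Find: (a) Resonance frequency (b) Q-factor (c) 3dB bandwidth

Step 1 — Resonance: ω₀ = 1/√(LC) = 1/√(0.1·0.0001) = 316.2 rad/s.
Step 2 — f₀ = ω₀/(2π) = 50.33 Hz.
Step 3 — Parallel Q: Q = R/(ω₀L) = 2770/(316.2·0.1) = 87.6.
Step 4 — Bandwidth: Δω = ω₀/Q = 3.61 rad/s; BW = Δω/(2π) = 0.5746 Hz.

(a) f₀ = 50.33 Hz  (b) Q = 87.6  (c) BW = 0.5746 Hz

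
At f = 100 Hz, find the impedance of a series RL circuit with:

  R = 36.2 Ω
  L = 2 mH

Step 1 — Angular frequency: ω = 2π·f = 2π·100 = 628.3 rad/s.
Step 2 — Component impedances:
  R: Z = R = 36.2 Ω
  L: Z = jωL = j·628.3·0.002 = 0 + j1.257 Ω
Step 3 — Series combination: Z_total = R + L = 36.2 + j1.257 Ω = 36.22∠2.0° Ω.

Z = 36.2 + j1.257 Ω = 36.22∠2.0° Ω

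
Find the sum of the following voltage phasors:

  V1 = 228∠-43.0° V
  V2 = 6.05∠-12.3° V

Step 1 — Convert each phasor to rectangular form:
  V1 = 228·(cos(-43.0°) + j·sin(-43.0°)) = 166.7 - j155.5 V
  V2 = 6.05·(cos(-12.3°) + j·sin(-12.3°)) = 5.911 - j1.289 V
Step 2 — Sum components: V_total = 172.7 - j156.8 V.
Step 3 — Convert to polar: |V_total| = 233.2 V, ∠V_total = -42.2°.

V_total = 233.2∠-42.2° V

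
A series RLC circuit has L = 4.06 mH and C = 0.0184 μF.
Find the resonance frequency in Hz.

Step 1 — Resonance condition Im(Z)=0 gives ω₀ = 1/√(LC).
Step 2 — ω₀ = 1/√(0.00406·1.84e-08) = 1.157e+05 rad/s.
Step 3 — f₀ = ω₀/(2π) = 1.841e+04 Hz.

f₀ = 1.841e+04 Hz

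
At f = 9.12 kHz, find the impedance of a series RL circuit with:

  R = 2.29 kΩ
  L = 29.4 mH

Step 1 — Angular frequency: ω = 2π·f = 2π·9120 = 5.73e+04 rad/s.
Step 2 — Component impedances:
  R: Z = R = 2290 Ω
  L: Z = jωL = j·5.73e+04·0.0294 = 0 + j1685 Ω
Step 3 — Series combination: Z_total = R + L = 2290 + j1685 Ω = 2843∠36.3° Ω.

Z = 2290 + j1685 Ω = 2843∠36.3° Ω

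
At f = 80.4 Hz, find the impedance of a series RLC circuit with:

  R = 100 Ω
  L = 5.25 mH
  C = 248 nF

Step 1 — Angular frequency: ω = 2π·f = 2π·80.4 = 505.2 rad/s.
Step 2 — Component impedances:
  R: Z = R = 100 Ω
  L: Z = jωL = j·505.2·0.00525 = 0 + j2.652 Ω
  C: Z = 1/(jωC) = -j/(ω·C) = 0 - j7982 Ω
Step 3 — Series combination: Z_total = R + L + C = 100 - j7979 Ω = 7980∠-89.3° Ω.

Z = 100 - j7979 Ω = 7980∠-89.3° Ω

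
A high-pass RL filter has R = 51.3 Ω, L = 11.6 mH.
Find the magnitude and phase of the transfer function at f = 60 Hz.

Step 1 — Angular frequency: ω = 2π·60 = 377 rad/s.
Step 2 — Transfer function: H(jω) = jωL/(R + jωL).
Step 3 — Numerator jωL = j·4.373; denominator R + jωL = 51.3 + j4.373.
Step 4 — H = 0.007214 + j0.08463.
Step 5 — Magnitude: |H| = 0.08494 (-21.4 dB); phase: φ = 85.1°.

|H| = 0.08494 (-21.4 dB), φ = 85.1°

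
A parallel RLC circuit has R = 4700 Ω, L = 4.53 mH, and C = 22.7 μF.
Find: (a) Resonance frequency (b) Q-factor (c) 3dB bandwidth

Step 1 — Resonance: ω₀ = 1/√(LC) = 1/√(0.00453·2.27e-05) = 3118 rad/s.
Step 2 — f₀ = ω₀/(2π) = 496.3 Hz.
Step 3 — Parallel Q: Q = R/(ω₀L) = 4700/(3118·0.00453) = 332.7.
Step 4 — Bandwidth: Δω = ω₀/Q = 9.373 rad/s; BW = Δω/(2π) = 1.492 Hz.

(a) f₀ = 496.3 Hz  (b) Q = 332.7  (c) BW = 1.492 Hz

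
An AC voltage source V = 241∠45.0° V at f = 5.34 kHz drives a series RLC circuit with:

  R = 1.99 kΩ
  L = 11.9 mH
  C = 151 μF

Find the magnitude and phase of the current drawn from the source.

Step 1 — Angular frequency: ω = 2π·f = 2π·5340 = 3.355e+04 rad/s.
Step 2 — Component impedances:
  R: Z = R = 1990 Ω
  L: Z = jωL = j·3.355e+04·0.0119 = 0 + j399.3 Ω
  C: Z = 1/(jωC) = -j/(ω·C) = 0 - j0.1974 Ω
Step 3 — Series combination: Z_total = R + L + C = 1990 + j399.1 Ω = 2030∠11.3° Ω.
Step 4 — Source phasor: V = 241∠45.0° V = 170.4 + j170.4 V.
Step 5 — Ohm's law: I = V / Z_total = (170.4 + j170.4) / (1990 + j399.1) = 0.09883 + j0.06581 A.
Step 6 — Convert to polar: |I| = 0.1187 A, ∠I = 33.7°.

I = 0.1187∠33.7° A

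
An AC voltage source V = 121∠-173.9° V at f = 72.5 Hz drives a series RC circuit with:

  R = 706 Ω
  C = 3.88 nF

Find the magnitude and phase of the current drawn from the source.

Step 1 — Angular frequency: ω = 2π·f = 2π·72.5 = 455.5 rad/s.
Step 2 — Component impedances:
  R: Z = R = 706 Ω
  C: Z = 1/(jωC) = -j/(ω·C) = 0 - j5.658e+05 Ω
Step 3 — Series combination: Z_total = R + C = 706 - j5.658e+05 Ω = 5.658e+05∠-89.9° Ω.
Step 4 — Source phasor: V = 121∠-173.9° V = -120.3 - j12.86 V.
Step 5 — Ohm's law: I = V / Z_total = (-120.3 - j12.86) / (706 - j5.658e+05) = 2.246e-05 - j0.0002127 A.
Step 6 — Convert to polar: |I| = 0.0002139 A, ∠I = -84.0°.

I = 0.0002139∠-84.0° A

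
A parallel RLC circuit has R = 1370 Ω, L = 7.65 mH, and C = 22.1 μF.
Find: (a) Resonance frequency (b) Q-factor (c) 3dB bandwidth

Step 1 — Resonance: ω₀ = 1/√(LC) = 1/√(0.00765·2.21e-05) = 2432 rad/s.
Step 2 — f₀ = ω₀/(2π) = 387.1 Hz.
Step 3 — Parallel Q: Q = R/(ω₀L) = 1370/(2432·0.00765) = 73.64.
Step 4 — Bandwidth: Δω = ω₀/Q = 33.03 rad/s; BW = Δω/(2π) = 5.257 Hz.

(a) f₀ = 387.1 Hz  (b) Q = 73.64  (c) BW = 5.257 Hz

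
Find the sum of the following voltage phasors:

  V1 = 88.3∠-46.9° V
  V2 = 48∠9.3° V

Step 1 — Convert each phasor to rectangular form:
  V1 = 88.3·(cos(-46.9°) + j·sin(-46.9°)) = 60.33 - j64.47 V
  V2 = 48·(cos(9.3°) + j·sin(9.3°)) = 47.37 + j7.757 V
Step 2 — Sum components: V_total = 107.7 - j56.72 V.
Step 3 — Convert to polar: |V_total| = 121.7 V, ∠V_total = -27.8°.

V_total = 121.7∠-27.8° V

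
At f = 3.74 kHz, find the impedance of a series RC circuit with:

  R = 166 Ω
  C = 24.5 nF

Step 1 — Angular frequency: ω = 2π·f = 2π·3740 = 2.35e+04 rad/s.
Step 2 — Component impedances:
  R: Z = R = 166 Ω
  C: Z = 1/(jωC) = -j/(ω·C) = 0 - j1737 Ω
Step 3 — Series combination: Z_total = R + C = 166 - j1737 Ω = 1745∠-84.5° Ω.

Z = 166 - j1737 Ω = 1745∠-84.5° Ω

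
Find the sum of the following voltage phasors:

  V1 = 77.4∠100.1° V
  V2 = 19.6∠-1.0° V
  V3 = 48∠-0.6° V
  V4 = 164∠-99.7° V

Step 1 — Convert each phasor to rectangular form:
  V1 = 77.4·(cos(100.1°) + j·sin(100.1°)) = -13.57 + j76.2 V
  V2 = 19.6·(cos(-1.0°) + j·sin(-1.0°)) = 19.6 - j0.3421 V
  V3 = 48·(cos(-0.6°) + j·sin(-0.6°)) = 48 - j0.5026 V
  V4 = 164·(cos(-99.7°) + j·sin(-99.7°)) = -27.63 - j161.7 V
Step 2 — Sum components: V_total = 26.39 - j86.3 V.
Step 3 — Convert to polar: |V_total| = 90.24 V, ∠V_total = -73.0°.

V_total = 90.24∠-73.0° V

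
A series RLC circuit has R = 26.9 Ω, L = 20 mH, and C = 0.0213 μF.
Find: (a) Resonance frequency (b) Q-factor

Step 1 — Resonance condition Im(Z)=0 gives ω₀ = 1/√(LC).
Step 2 — ω₀ = 1/√(0.02·2.13e-08) = 4.845e+04 rad/s.
Step 3 — f₀ = ω₀/(2π) = 7711 Hz.
Step 4 — Series Q: Q = ω₀L/R = 4.845e+04·0.02/26.9 = 36.02.

(a) f₀ = 7711 Hz  (b) Q = 36.02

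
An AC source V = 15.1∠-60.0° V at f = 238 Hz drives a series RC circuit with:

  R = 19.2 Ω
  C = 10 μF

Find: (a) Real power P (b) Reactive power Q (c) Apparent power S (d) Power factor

Step 1 — Angular frequency: ω = 2π·f = 2π·238 = 1495 rad/s.
Step 2 — Component impedances:
  R: Z = R = 19.2 Ω
  C: Z = 1/(jωC) = -j/(ω·C) = 0 - j66.87 Ω
Step 3 — Series combination: Z_total = R + C = 19.2 - j66.87 Ω = 69.57∠-74.0° Ω.
Step 4 — Source phasor: V = 15.1∠-60.0° V = 7.55 - j13.08 V.
Step 5 — Current: I = V / Z = 0.2106 + j0.05243 A = 0.217∠14.0° A.
Step 6 — Complex power: S = V·I* = 0.9044 - j3.15 VA.
Step 7 — Real power: P = Re(S) = 0.9044 W.
Step 8 — Reactive power: Q = Im(S) = -3.15 VAR.
Step 9 — Apparent power: |S| = 3.277 VA.
Step 10 — Power factor: PF = P/|S| = 0.276 (leading).

(a) P = 0.9044 W  (b) Q = -3.15 VAR  (c) S = 3.277 VA  (d) PF = 0.276 (leading)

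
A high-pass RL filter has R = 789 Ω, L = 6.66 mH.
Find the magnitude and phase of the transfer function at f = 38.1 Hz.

Step 1 — Angular frequency: ω = 2π·38.1 = 239.4 rad/s.
Step 2 — Transfer function: H(jω) = jωL/(R + jωL).
Step 3 — Numerator jωL = j·1.594; denominator R + jωL = 789 + j1.594.
Step 4 — H = 4.083e-06 + j0.002021.
Step 5 — Magnitude: |H| = 0.002021 (-53.9 dB); phase: φ = 89.9°.

|H| = 0.002021 (-53.9 dB), φ = 89.9°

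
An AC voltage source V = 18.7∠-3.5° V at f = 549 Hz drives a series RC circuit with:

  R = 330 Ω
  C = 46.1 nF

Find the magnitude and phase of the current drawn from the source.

Step 1 — Angular frequency: ω = 2π·f = 2π·549 = 3449 rad/s.
Step 2 — Component impedances:
  R: Z = R = 330 Ω
  C: Z = 1/(jωC) = -j/(ω·C) = 0 - j6288 Ω
Step 3 — Series combination: Z_total = R + C = 330 - j6288 Ω = 6297∠-87.0° Ω.
Step 4 — Source phasor: V = 18.7∠-3.5° V = 18.67 - j1.142 V.
Step 5 — Ohm's law: I = V / Z_total = (18.67 - j1.142) / (330 - j6288) = 0.0003364 + j0.00295 A.
Step 6 — Convert to polar: |I| = 0.00297 A, ∠I = 83.5°.

I = 0.00297∠83.5° A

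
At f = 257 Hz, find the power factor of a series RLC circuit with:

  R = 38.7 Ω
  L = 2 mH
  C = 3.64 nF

Step 1 — Angular frequency: ω = 2π·f = 2π·257 = 1615 rad/s.
Step 2 — Component impedances:
  R: Z = R = 38.7 Ω
  L: Z = jωL = j·1615·0.002 = 0 + j3.23 Ω
  C: Z = 1/(jωC) = -j/(ω·C) = 0 - j1.701e+05 Ω
Step 3 — Series combination: Z_total = R + L + C = 38.7 - j1.701e+05 Ω = 1.701e+05∠-90.0° Ω.
Step 4 — Power factor: PF = cos(φ) = Re(Z)/|Z| = 38.7/1.701e+05 = 0.0002275.
Step 5 — Type: Im(Z) = -1.701e+05 ⇒ leading (phase φ = -90.0°).

PF = 0.0002275 (leading, φ = -90.0°)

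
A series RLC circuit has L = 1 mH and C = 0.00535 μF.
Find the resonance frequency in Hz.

Step 1 — Resonance condition Im(Z)=0 gives ω₀ = 1/√(LC).
Step 2 — ω₀ = 1/√(0.001·5.35e-09) = 4.323e+05 rad/s.
Step 3 — f₀ = ω₀/(2π) = 6.881e+04 Hz.

f₀ = 6.881e+04 Hz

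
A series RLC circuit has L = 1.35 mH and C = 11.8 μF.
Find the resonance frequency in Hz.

Step 1 — Resonance condition Im(Z)=0 gives ω₀ = 1/√(LC).
Step 2 — ω₀ = 1/√(0.00135·1.18e-05) = 7923 rad/s.
Step 3 — f₀ = ω₀/(2π) = 1261 Hz.

f₀ = 1261 Hz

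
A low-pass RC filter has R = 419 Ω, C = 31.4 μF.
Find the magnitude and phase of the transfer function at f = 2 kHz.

Step 1 — Angular frequency: ω = 2π·2000 = 1.257e+04 rad/s.
Step 2 — Transfer function: H(jω) = 1/(1 + jωRC).
Step 3 — Denominator: 1 + jωRC = 1 + j·1.257e+04·419·3.14e-05 = 1 + j165.3.
Step 4 — H = 3.658e-05 - j0.006048.
Step 5 — Magnitude: |H| = 0.006048 (-44.4 dB); phase: φ = -89.7°.

|H| = 0.006048 (-44.4 dB), φ = -89.7°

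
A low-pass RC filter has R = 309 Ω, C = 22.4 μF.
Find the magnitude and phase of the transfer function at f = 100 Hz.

Step 1 — Angular frequency: ω = 2π·100 = 628.3 rad/s.
Step 2 — Transfer function: H(jω) = 1/(1 + jωRC).
Step 3 — Denominator: 1 + jωRC = 1 + j·628.3·309·2.24e-05 = 1 + j4.349.
Step 4 — H = 0.05022 - j0.2184.
Step 5 — Magnitude: |H| = 0.2241 (-13.0 dB); phase: φ = -77.1°.

|H| = 0.2241 (-13.0 dB), φ = -77.1°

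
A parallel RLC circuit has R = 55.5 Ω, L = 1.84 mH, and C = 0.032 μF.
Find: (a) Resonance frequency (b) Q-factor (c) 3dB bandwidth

Step 1 — Resonance: ω₀ = 1/√(LC) = 1/√(0.00184·3.2e-08) = 1.303e+05 rad/s.
Step 2 — f₀ = ω₀/(2π) = 2.074e+04 Hz.
Step 3 — Parallel Q: Q = R/(ω₀L) = 55.5/(1.303e+05·0.00184) = 0.2315.
Step 4 — Bandwidth: Δω = ω₀/Q = 5.631e+05 rad/s; BW = Δω/(2π) = 8.961e+04 Hz.

(a) f₀ = 2.074e+04 Hz  (b) Q = 0.2315  (c) BW = 8.961e+04 Hz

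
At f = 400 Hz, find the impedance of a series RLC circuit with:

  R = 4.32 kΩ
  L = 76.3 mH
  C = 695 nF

Step 1 — Angular frequency: ω = 2π·f = 2π·400 = 2513 rad/s.
Step 2 — Component impedances:
  R: Z = R = 4320 Ω
  L: Z = jωL = j·2513·0.0763 = 0 + j191.8 Ω
  C: Z = 1/(jωC) = -j/(ω·C) = 0 - j572.5 Ω
Step 3 — Series combination: Z_total = R + L + C = 4320 - j380.7 Ω = 4337∠-5.0° Ω.

Z = 4320 - j380.7 Ω = 4337∠-5.0° Ω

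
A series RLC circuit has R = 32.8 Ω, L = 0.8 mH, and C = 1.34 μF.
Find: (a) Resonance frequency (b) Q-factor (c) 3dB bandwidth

Step 1 — Resonance condition Im(Z)=0 gives ω₀ = 1/√(LC).
Step 2 — ω₀ = 1/√(0.0008·1.34e-06) = 3.054e+04 rad/s.
Step 3 — f₀ = ω₀/(2π) = 4861 Hz.
Step 4 — Series Q: Q = ω₀L/R = 3.054e+04·0.0008/32.8 = 0.7449.
Step 5 — 3dB bandwidth: Δω = ω₀/Q = 4.1e+04 rad/s; BW = Δω/(2π) = 6525 Hz.

(a) f₀ = 4861 Hz  (b) Q = 0.7449  (c) BW = 6525 Hz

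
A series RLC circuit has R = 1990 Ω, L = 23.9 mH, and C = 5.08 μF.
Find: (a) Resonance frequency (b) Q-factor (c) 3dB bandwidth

Step 1 — Resonance: ω₀ = 1/√(LC) = 1/√(0.0239·5.08e-06) = 2870 rad/s.
Step 2 — f₀ = ω₀/(2π) = 456.8 Hz.
Step 3 — Series Q: Q = ω₀L/R = 2870·0.0239/1990 = 0.03447.
Step 4 — Bandwidth: Δω = ω₀/Q = 8.326e+04 rad/s; BW = Δω/(2π) = 1.325e+04 Hz.

(a) f₀ = 456.8 Hz  (b) Q = 0.03447  (c) BW = 1.325e+04 Hz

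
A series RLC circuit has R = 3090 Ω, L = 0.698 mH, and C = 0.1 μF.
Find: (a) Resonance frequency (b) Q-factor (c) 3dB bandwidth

Step 1 — Resonance: ω₀ = 1/√(LC) = 1/√(0.000698·1e-07) = 1.197e+05 rad/s.
Step 2 — f₀ = ω₀/(2π) = 1.905e+04 Hz.
Step 3 — Series Q: Q = ω₀L/R = 1.197e+05·0.000698/3090 = 0.02704.
Step 4 — Bandwidth: Δω = ω₀/Q = 4.427e+06 rad/s; BW = Δω/(2π) = 7.046e+05 Hz.

(a) f₀ = 1.905e+04 Hz  (b) Q = 0.02704  (c) BW = 7.046e+05 Hz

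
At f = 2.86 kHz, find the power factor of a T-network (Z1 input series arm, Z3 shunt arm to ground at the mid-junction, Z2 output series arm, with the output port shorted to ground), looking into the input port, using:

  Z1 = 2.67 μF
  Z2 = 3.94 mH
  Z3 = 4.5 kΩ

Step 1 — Angular frequency: ω = 2π·f = 2π·2860 = 1.797e+04 rad/s.
Step 2 — Component impedances:
  Z1: Z = 1/(jωC) = -j/(ω·C) = 0 - j20.84 Ω
  Z2: Z = jωL = j·1.797e+04·0.00394 = 0 + j70.8 Ω
  Z3: Z = R = 4500 Ω
Step 3 — With the output port shorted to ground, the output series arm Z2 runs from the junction to ground; the shunt arm Z3 also runs from the junction to ground. They appear in parallel: Z3 || Z2 = 1.114 + j70.78 Ω.
Step 4 — Series with input arm Z1: Z_in = Z1 + (Z3 || Z2) = 1.114 + j49.94 Ω = 49.95∠88.7° Ω.
Step 5 — Power factor: PF = cos(φ) = Re(Z)/|Z| = 1.1137/49.954 = 0.02229.
Step 6 — Type: Im(Z) = 49.94 ⇒ lagging (phase φ = 88.7°).

PF = 0.02229 (lagging, φ = 88.7°)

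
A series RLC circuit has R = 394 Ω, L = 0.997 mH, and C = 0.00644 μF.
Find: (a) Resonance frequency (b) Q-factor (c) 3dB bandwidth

Step 1 — Resonance condition Im(Z)=0 gives ω₀ = 1/√(LC).
Step 2 — ω₀ = 1/√(0.000997·6.44e-09) = 3.946e+05 rad/s.
Step 3 — f₀ = ω₀/(2π) = 6.281e+04 Hz.
Step 4 — Series Q: Q = ω₀L/R = 3.946e+05·0.000997/394 = 0.9986.
Step 5 — 3dB bandwidth: Δω = ω₀/Q = 3.952e+05 rad/s; BW = Δω/(2π) = 6.29e+04 Hz.

(a) f₀ = 6.281e+04 Hz  (b) Q = 0.9986  (c) BW = 6.29e+04 Hz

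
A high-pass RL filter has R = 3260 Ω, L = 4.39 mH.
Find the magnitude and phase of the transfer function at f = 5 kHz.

Step 1 — Angular frequency: ω = 2π·5000 = 3.142e+04 rad/s.
Step 2 — Transfer function: H(jω) = jωL/(R + jωL).
Step 3 — Numerator jωL = j·137.9; denominator R + jωL = 3260 + j137.9.
Step 4 — H = 0.001787 + j0.04223.
Step 5 — Magnitude: |H| = 0.04227 (-27.5 dB); phase: φ = 87.6°.

|H| = 0.04227 (-27.5 dB), φ = 87.6°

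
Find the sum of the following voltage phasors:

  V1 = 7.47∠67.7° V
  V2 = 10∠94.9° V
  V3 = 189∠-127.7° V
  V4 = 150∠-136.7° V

Step 1 — Convert each phasor to rectangular form:
  V1 = 7.47·(cos(67.7°) + j·sin(67.7°)) = 2.835 + j6.911 V
  V2 = 10·(cos(94.9°) + j·sin(94.9°)) = -0.8542 + j9.963 V
  V3 = 189·(cos(-127.7°) + j·sin(-127.7°)) = -115.6 - j149.5 V
  V4 = 150·(cos(-136.7°) + j·sin(-136.7°)) = -109.2 - j102.9 V
Step 2 — Sum components: V_total = -222.8 - j235.5 V.
Step 3 — Convert to polar: |V_total| = 324.2 V, ∠V_total = -133.4°.

V_total = 324.2∠-133.4° V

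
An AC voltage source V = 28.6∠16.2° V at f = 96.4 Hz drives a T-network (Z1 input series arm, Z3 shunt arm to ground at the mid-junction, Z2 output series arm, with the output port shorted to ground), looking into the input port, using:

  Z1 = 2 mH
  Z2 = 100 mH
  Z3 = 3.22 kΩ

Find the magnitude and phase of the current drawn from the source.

Step 1 — Angular frequency: ω = 2π·f = 2π·96.4 = 605.7 rad/s.
Step 2 — Component impedances:
  Z1: Z = jωL = j·605.7·0.002 = 0 + j1.211 Ω
  Z2: Z = jωL = j·605.7·0.1 = 0 + j60.57 Ω
  Z3: Z = R = 3220 Ω
Step 3 — With the output port shorted to ground, the output series arm Z2 runs from the junction to ground; the shunt arm Z3 also runs from the junction to ground. They appear in parallel: Z3 || Z2 = 1.139 + j60.55 Ω.
Step 4 — Series with input arm Z1: Z_in = Z1 + (Z3 || Z2) = 1.139 + j61.76 Ω = 61.77∠88.9° Ω.
Step 5 — Source phasor: V = 28.6∠16.2° V = 27.46 + j7.979 V.
Step 6 — Ohm's law: I = V / Z_total = (27.46 + j7.979) / (1.139 + j61.76) = 0.1374 - j0.4422 A.
Step 7 — Convert to polar: |I| = 0.463 A, ∠I = -72.7°.

I = 0.463∠-72.7° A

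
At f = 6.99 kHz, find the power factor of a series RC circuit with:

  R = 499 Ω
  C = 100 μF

Step 1 — Angular frequency: ω = 2π·f = 2π·6990 = 4.392e+04 rad/s.
Step 2 — Component impedances:
  R: Z = R = 499 Ω
  C: Z = 1/(jωC) = -j/(ω·C) = 0 - j0.2277 Ω
Step 3 — Series combination: Z_total = R + C = 499 - j0.2277 Ω = 499∠-0.0° Ω.
Step 4 — Power factor: PF = cos(φ) = Re(Z)/|Z| = 499/499 = 1.
Step 5 — Type: Im(Z) = -0.2277 ⇒ leading (phase φ = -0.0°).

PF = 1 (leading, φ = -0.0°)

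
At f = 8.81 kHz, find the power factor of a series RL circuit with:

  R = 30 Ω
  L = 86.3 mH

Step 1 — Angular frequency: ω = 2π·f = 2π·8810 = 5.535e+04 rad/s.
Step 2 — Component impedances:
  R: Z = R = 30 Ω
  L: Z = jωL = j·5.535e+04·0.0863 = 0 + j4777 Ω
Step 3 — Series combination: Z_total = R + L = 30 + j4777 Ω = 4777∠89.6° Ω.
Step 4 — Power factor: PF = cos(φ) = Re(Z)/|Z| = 30/4777 = 0.00628.
Step 5 — Type: Im(Z) = 4777 ⇒ lagging (phase φ = 89.6°).

PF = 0.00628 (lagging, φ = 89.6°)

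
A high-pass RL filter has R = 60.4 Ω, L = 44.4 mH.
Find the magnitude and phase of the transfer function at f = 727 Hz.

Step 1 — Angular frequency: ω = 2π·727 = 4568 rad/s.
Step 2 — Transfer function: H(jω) = jωL/(R + jωL).
Step 3 — Numerator jωL = j·202.8; denominator R + jωL = 60.4 + j202.8.
Step 4 — H = 0.9185 + j0.2735.
Step 5 — Magnitude: |H| = 0.9584 (-0.4 dB); phase: φ = 16.6°.

|H| = 0.9584 (-0.4 dB), φ = 16.6°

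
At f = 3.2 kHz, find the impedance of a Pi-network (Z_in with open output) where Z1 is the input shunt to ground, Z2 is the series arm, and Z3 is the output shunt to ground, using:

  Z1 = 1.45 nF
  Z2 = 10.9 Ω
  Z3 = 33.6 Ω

Step 1 — Angular frequency: ω = 2π·f = 2π·3200 = 2.011e+04 rad/s.
Step 2 — Component impedances:
  Z1: Z = 1/(jωC) = -j/(ω·C) = 0 - j3.43e+04 Ω
  Z2: Z = R = 10.9 Ω
  Z3: Z = R = 33.6 Ω
Step 3 — With open output, the series arm Z2 and the output shunt Z3 appear in series to ground: Z2 + Z3 = 44.5 Ω.
Step 4 — Parallel with input shunt Z1: Z_in = Z1 || (Z2 + Z3) = 44.5 - j0.05773 Ω = 44.5∠-0.1° Ω.

Z = 44.5 - j0.05773 Ω = 44.5∠-0.1° Ω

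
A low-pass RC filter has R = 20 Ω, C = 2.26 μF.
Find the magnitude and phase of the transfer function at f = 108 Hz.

Step 1 — Angular frequency: ω = 2π·108 = 678.6 rad/s.
Step 2 — Transfer function: H(jω) = 1/(1 + jωRC).
Step 3 — Denominator: 1 + jωRC = 1 + j·678.6·20·2.26e-06 = 1 + j0.03067.
Step 4 — H = 0.9991 - j0.03064.
Step 5 — Magnitude: |H| = 0.9995 (-0.0 dB); phase: φ = -1.8°.

|H| = 0.9995 (-0.0 dB), φ = -1.8°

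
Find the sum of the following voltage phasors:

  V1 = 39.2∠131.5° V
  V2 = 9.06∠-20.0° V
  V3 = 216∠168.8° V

Step 1 — Convert each phasor to rectangular form:
  V1 = 39.2·(cos(131.5°) + j·sin(131.5°)) = -25.97 + j29.36 V
  V2 = 9.06·(cos(-20.0°) + j·sin(-20.0°)) = 8.514 - j3.099 V
  V3 = 216·(cos(168.8°) + j·sin(168.8°)) = -211.9 + j41.95 V
Step 2 — Sum components: V_total = -229.3 + j68.21 V.
Step 3 — Convert to polar: |V_total| = 239.3 V, ∠V_total = 163.4°.

V_total = 239.3∠163.4° V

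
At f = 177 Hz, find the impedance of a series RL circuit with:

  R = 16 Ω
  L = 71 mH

Step 1 — Angular frequency: ω = 2π·f = 2π·177 = 1112 rad/s.
Step 2 — Component impedances:
  R: Z = R = 16 Ω
  L: Z = jωL = j·1112·0.071 = 0 + j78.96 Ω
Step 3 — Series combination: Z_total = R + L = 16 + j78.96 Ω = 80.57∠78.5° Ω.

Z = 16 + j78.96 Ω = 80.57∠78.5° Ω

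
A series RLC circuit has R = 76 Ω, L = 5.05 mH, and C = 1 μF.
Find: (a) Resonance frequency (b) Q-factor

Step 1 — Resonance condition Im(Z)=0 gives ω₀ = 1/√(LC).
Step 2 — ω₀ = 1/√(0.00505·1e-06) = 1.407e+04 rad/s.
Step 3 — f₀ = ω₀/(2π) = 2240 Hz.
Step 4 — Series Q: Q = ω₀L/R = 1.407e+04·0.00505/76 = 0.935.

(a) f₀ = 2240 Hz  (b) Q = 0.935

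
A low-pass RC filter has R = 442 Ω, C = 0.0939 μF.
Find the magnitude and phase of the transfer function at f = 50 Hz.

Step 1 — Angular frequency: ω = 2π·50 = 314.2 rad/s.
Step 2 — Transfer function: H(jω) = 1/(1 + jωRC).
Step 3 — Denominator: 1 + jωRC = 1 + j·314.2·442·9.39e-08 = 1 + j0.01304.
Step 4 — H = 0.9998 - j0.01304.
Step 5 — Magnitude: |H| = 0.9999 (-0.0 dB); phase: φ = -0.7°.

|H| = 0.9999 (-0.0 dB), φ = -0.7°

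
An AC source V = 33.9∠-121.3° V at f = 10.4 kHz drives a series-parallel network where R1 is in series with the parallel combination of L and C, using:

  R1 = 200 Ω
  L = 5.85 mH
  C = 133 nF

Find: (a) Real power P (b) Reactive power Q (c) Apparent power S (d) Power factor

Step 1 — Angular frequency: ω = 2π·f = 2π·1.04e+04 = 6.535e+04 rad/s.
Step 2 — Component impedances:
  R1: Z = R = 200 Ω
  L: Z = jωL = j·6.535e+04·0.00585 = 0 + j382.3 Ω
  C: Z = 1/(jωC) = -j/(ω·C) = 0 - j115.1 Ω
Step 3 — Parallel branch: L || C = 1/(1/L + 1/C) = 0 - j164.6 Ω.
Step 4 — Series with R1: Z_total = R1 + (L || C) = 200 - j164.6 Ω = 259∠-39.5° Ω.
Step 5 — Source phasor: V = 33.9∠-121.3° V = -17.61 - j28.97 V.
Step 6 — Current: I = V / Z = 0.01857 - j0.1295 A = 0.1309∠-81.8° A.
Step 7 — Complex power: S = V·I* = 3.426 - j2.819 VA.
Step 8 — Real power: P = Re(S) = 3.426 W.
Step 9 — Reactive power: Q = Im(S) = -2.819 VAR.
Step 10 — Apparent power: |S| = 4.437 VA.
Step 11 — Power factor: PF = P/|S| = 0.7721 (leading).

(a) P = 3.426 W  (b) Q = -2.819 VAR  (c) S = 4.437 VA  (d) PF = 0.7721 (leading)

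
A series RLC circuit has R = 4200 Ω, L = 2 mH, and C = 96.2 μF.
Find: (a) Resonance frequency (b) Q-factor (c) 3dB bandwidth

Step 1 — Resonance condition Im(Z)=0 gives ω₀ = 1/√(LC).
Step 2 — ω₀ = 1/√(0.002·9.62e-05) = 2280 rad/s.
Step 3 — f₀ = ω₀/(2π) = 362.8 Hz.
Step 4 — Series Q: Q = ω₀L/R = 2280·0.002/4200 = 0.001086.
Step 5 — 3dB bandwidth: Δω = ω₀/Q = 2.1e+06 rad/s; BW = Δω/(2π) = 3.342e+05 Hz.

(a) f₀ = 362.8 Hz  (b) Q = 0.001086  (c) BW = 3.342e+05 Hz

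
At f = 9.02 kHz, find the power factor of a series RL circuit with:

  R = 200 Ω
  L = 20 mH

Step 1 — Angular frequency: ω = 2π·f = 2π·9020 = 5.667e+04 rad/s.
Step 2 — Component impedances:
  R: Z = R = 200 Ω
  L: Z = jωL = j·5.667e+04·0.02 = 0 + j1133 Ω
Step 3 — Series combination: Z_total = R + L = 200 + j1133 Ω = 1151∠80.0° Ω.
Step 4 — Power factor: PF = cos(φ) = Re(Z)/|Z| = 200/1151 = 0.1738.
Step 5 — Type: Im(Z) = 1133 ⇒ lagging (phase φ = 80.0°).

PF = 0.1738 (lagging, φ = 80.0°)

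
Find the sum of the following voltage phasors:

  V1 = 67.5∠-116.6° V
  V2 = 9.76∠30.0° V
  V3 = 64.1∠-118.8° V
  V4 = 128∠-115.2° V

Step 1 — Convert each phasor to rectangular form:
  V1 = 67.5·(cos(-116.6°) + j·sin(-116.6°)) = -30.22 - j60.36 V
  V2 = 9.76·(cos(30.0°) + j·sin(30.0°)) = 8.452 + j4.88 V
  V3 = 64.1·(cos(-118.8°) + j·sin(-118.8°)) = -30.88 - j56.17 V
  V4 = 128·(cos(-115.2°) + j·sin(-115.2°)) = -54.5 - j115.8 V
Step 2 — Sum components: V_total = -107.2 - j227.5 V.
Step 3 — Convert to polar: |V_total| = 251.4 V, ∠V_total = -115.2°.

V_total = 251.4∠-115.2° V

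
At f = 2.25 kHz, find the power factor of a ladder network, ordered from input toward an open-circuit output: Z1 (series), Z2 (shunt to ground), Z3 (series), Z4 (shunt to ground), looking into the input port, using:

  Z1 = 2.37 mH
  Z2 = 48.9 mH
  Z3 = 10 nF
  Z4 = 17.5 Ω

Step 1 — Angular frequency: ω = 2π·f = 2π·2250 = 1.414e+04 rad/s.
Step 2 — Component impedances:
  Z1: Z = jωL = j·1.414e+04·0.00237 = 0 + j33.51 Ω
  Z2: Z = jωL = j·1.414e+04·0.0489 = 0 + j691.3 Ω
  Z3: Z = 1/(jωC) = -j/(ω·C) = 0 - j7074 Ω
  Z4: Z = R = 17.5 Ω
Step 3 — Ladder network (open output): work backward from the far end, alternating series and parallel combinations. Z_in = 0.2053 + j799.7 Ω = 799.7∠90.0° Ω.
Step 4 — Power factor: PF = cos(φ) = Re(Z)/|Z| = 0.2053/799.7 = 0.0002567.
Step 5 — Type: Im(Z) = 799.7 ⇒ lagging (phase φ = 90.0°).

PF = 0.0002567 (lagging, φ = 90.0°)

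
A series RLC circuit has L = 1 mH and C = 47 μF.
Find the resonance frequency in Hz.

Step 1 — Resonance condition Im(Z)=0 gives ω₀ = 1/√(LC).
Step 2 — ω₀ = 1/√(0.001·4.7e-05) = 4613 rad/s.
Step 3 — f₀ = ω₀/(2π) = 734.1 Hz.

f₀ = 734.1 Hz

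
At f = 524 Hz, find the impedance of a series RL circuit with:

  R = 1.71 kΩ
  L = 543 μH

Step 1 — Angular frequency: ω = 2π·f = 2π·524 = 3292 rad/s.
Step 2 — Component impedances:
  R: Z = R = 1710 Ω
  L: Z = jωL = j·3292·0.000543 = 0 + j1.788 Ω
Step 3 — Series combination: Z_total = R + L = 1710 + j1.788 Ω = 1710∠0.1° Ω.

Z = 1710 + j1.788 Ω = 1710∠0.1° Ω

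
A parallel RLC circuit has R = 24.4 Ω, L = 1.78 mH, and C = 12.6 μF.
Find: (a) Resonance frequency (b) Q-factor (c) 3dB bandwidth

Step 1 — Resonance: ω₀ = 1/√(LC) = 1/√(0.00178·1.26e-05) = 6677 rad/s.
Step 2 — f₀ = ω₀/(2π) = 1063 Hz.
Step 3 — Parallel Q: Q = R/(ω₀L) = 24.4/(6677·0.00178) = 2.053.
Step 4 — Bandwidth: Δω = ω₀/Q = 3253 rad/s; BW = Δω/(2π) = 517.7 Hz.

(a) f₀ = 1063 Hz  (b) Q = 2.053  (c) BW = 517.7 Hz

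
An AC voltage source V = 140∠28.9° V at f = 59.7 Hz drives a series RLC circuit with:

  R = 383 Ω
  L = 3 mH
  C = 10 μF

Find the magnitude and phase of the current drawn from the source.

Step 1 — Angular frequency: ω = 2π·f = 2π·59.7 = 375.1 rad/s.
Step 2 — Component impedances:
  R: Z = R = 383 Ω
  L: Z = jωL = j·375.1·0.003 = 0 + j1.125 Ω
  C: Z = 1/(jωC) = -j/(ω·C) = 0 - j266.6 Ω
Step 3 — Series combination: Z_total = R + L + C = 383 - j265.5 Ω = 466∠-34.7° Ω.
Step 4 — Source phasor: V = 140∠28.9° V = 122.6 + j67.66 V.
Step 5 — Ohm's law: I = V / Z_total = (122.6 + j67.66) / (383 - j265.5) = 0.1335 + j0.2692 A.
Step 6 — Convert to polar: |I| = 0.3004 A, ∠I = 63.6°.

I = 0.3004∠63.6° A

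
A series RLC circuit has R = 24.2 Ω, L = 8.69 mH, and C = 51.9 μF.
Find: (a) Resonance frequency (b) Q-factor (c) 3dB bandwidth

Step 1 — Resonance: ω₀ = 1/√(LC) = 1/√(0.00869·5.19e-05) = 1489 rad/s.
Step 2 — f₀ = ω₀/(2π) = 237 Hz.
Step 3 — Series Q: Q = ω₀L/R = 1489·0.00869/24.2 = 0.5347.
Step 4 — Bandwidth: Δω = ω₀/Q = 2785 rad/s; BW = Δω/(2π) = 443.2 Hz.

(a) f₀ = 237 Hz  (b) Q = 0.5347  (c) BW = 443.2 Hz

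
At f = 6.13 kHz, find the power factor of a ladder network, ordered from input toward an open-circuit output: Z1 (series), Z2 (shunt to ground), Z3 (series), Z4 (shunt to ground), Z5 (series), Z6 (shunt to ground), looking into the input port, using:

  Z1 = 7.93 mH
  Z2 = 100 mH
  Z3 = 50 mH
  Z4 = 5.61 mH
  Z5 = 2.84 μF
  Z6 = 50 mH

Step 1 — Angular frequency: ω = 2π·f = 2π·6130 = 3.852e+04 rad/s.
Step 2 — Component impedances:
  Z1: Z = jωL = j·3.852e+04·0.00793 = 0 + j305.4 Ω
  Z2: Z = jωL = j·3.852e+04·0.1 = 0 + j3852 Ω
  Z3: Z = jωL = j·3.852e+04·0.05 = 0 + j1926 Ω
  Z4: Z = jωL = j·3.852e+04·0.00561 = 0 + j216.1 Ω
  Z5: Z = 1/(jωC) = -j/(ω·C) = 0 - j9.142 Ω
  Z6: Z = jωL = j·3.852e+04·0.05 = 0 + j1926 Ω
Step 3 — Ladder network (open output): work backward from the far end, alternating series and parallel combinations. Z_in = 0 + j1673 Ω = 1673∠90.0° Ω.
Step 4 — Power factor: PF = cos(φ) = Re(Z)/|Z| = 0/1673 = 0.
Step 5 — Type: Im(Z) = 1673 ⇒ lagging (phase φ = 90.0°).

PF = 0 (lagging, φ = 90.0°)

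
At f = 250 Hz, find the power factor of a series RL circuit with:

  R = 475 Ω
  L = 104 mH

Step 1 — Angular frequency: ω = 2π·f = 2π·250 = 1571 rad/s.
Step 2 — Component impedances:
  R: Z = R = 475 Ω
  L: Z = jωL = j·1571·0.104 = 0 + j163.4 Ω
Step 3 — Series combination: Z_total = R + L = 475 + j163.4 Ω = 502.3∠19.0° Ω.
Step 4 — Power factor: PF = cos(φ) = Re(Z)/|Z| = 475/502.31 = 0.9456.
Step 5 — Type: Im(Z) = 163.4 ⇒ lagging (phase φ = 19.0°).

PF = 0.9456 (lagging, φ = 19.0°)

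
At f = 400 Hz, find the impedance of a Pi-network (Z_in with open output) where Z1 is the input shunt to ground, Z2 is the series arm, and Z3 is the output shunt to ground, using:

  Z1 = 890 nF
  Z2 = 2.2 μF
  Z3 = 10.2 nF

Step 1 — Angular frequency: ω = 2π·f = 2π·400 = 2513 rad/s.
Step 2 — Component impedances:
  Z1: Z = 1/(jωC) = -j/(ω·C) = 0 - j447.1 Ω
  Z2: Z = 1/(jωC) = -j/(ω·C) = 0 - j180.9 Ω
  Z3: Z = 1/(jωC) = -j/(ω·C) = 0 - j3.901e+04 Ω
Step 3 — With open output, the series arm Z2 and the output shunt Z3 appear in series to ground: Z2 + Z3 = 0 - j3.919e+04 Ω.
Step 4 — Parallel with input shunt Z1: Z_in = Z1 || (Z2 + Z3) = 0 - j442 Ω = 442∠-90.0° Ω.

Z = 0 - j442 Ω = 442∠-90.0° Ω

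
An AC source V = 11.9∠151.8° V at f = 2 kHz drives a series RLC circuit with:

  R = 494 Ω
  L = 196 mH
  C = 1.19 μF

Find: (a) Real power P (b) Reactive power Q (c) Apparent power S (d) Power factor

Step 1 — Angular frequency: ω = 2π·f = 2π·2000 = 1.257e+04 rad/s.
Step 2 — Component impedances:
  R: Z = R = 494 Ω
  L: Z = jωL = j·1.257e+04·0.196 = 0 + j2463 Ω
  C: Z = 1/(jωC) = -j/(ω·C) = 0 - j66.87 Ω
Step 3 — Series combination: Z_total = R + L + C = 494 + j2396 Ω = 2447∠78.4° Ω.
Step 4 — Source phasor: V = 11.9∠151.8° V = -10.49 + j5.623 V.
Step 5 — Current: I = V / Z = 0.001386 + j0.004663 A = 0.004864∠73.4° A.
Step 6 — Complex power: S = V·I* = 0.01169 + j0.05669 VA.
Step 7 — Real power: P = Re(S) = 0.01169 W.
Step 8 — Reactive power: Q = Im(S) = 0.05669 VAR.
Step 9 — Apparent power: |S| = 0.05788 VA.
Step 10 — Power factor: PF = P/|S| = 0.2019 (lagging).

(a) P = 0.01169 W  (b) Q = 0.05669 VAR  (c) S = 0.05788 VA  (d) PF = 0.2019 (lagging)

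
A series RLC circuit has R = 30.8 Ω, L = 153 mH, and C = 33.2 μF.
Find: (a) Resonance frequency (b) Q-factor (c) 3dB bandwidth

Step 1 — Resonance: ω₀ = 1/√(LC) = 1/√(0.153·3.32e-05) = 443.7 rad/s.
Step 2 — f₀ = ω₀/(2π) = 70.62 Hz.
Step 3 — Series Q: Q = ω₀L/R = 443.7·0.153/30.8 = 2.204.
Step 4 — Bandwidth: Δω = ω₀/Q = 201.3 rad/s; BW = Δω/(2π) = 32.04 Hz.

(a) f₀ = 70.62 Hz  (b) Q = 2.204  (c) BW = 32.04 Hz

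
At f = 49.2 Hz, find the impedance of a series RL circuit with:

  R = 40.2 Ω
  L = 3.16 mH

Step 1 — Angular frequency: ω = 2π·f = 2π·49.2 = 309.1 rad/s.
Step 2 — Component impedances:
  R: Z = R = 40.2 Ω
  L: Z = jωL = j·309.1·0.00316 = 0 + j0.9769 Ω
Step 3 — Series combination: Z_total = R + L = 40.2 + j0.9769 Ω = 40.21∠1.4° Ω.

Z = 40.2 + j0.9769 Ω = 40.21∠1.4° Ω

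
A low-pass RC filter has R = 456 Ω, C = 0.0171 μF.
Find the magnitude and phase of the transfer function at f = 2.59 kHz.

Step 1 — Angular frequency: ω = 2π·2590 = 1.627e+04 rad/s.
Step 2 — Transfer function: H(jω) = 1/(1 + jωRC).
Step 3 — Denominator: 1 + jωRC = 1 + j·1.627e+04·456·1.71e-08 = 1 + j0.1269.
Step 4 — H = 0.9842 - j0.1249.
Step 5 — Magnitude: |H| = 0.992 (-0.1 dB); phase: φ = -7.2°.

|H| = 0.992 (-0.1 dB), φ = -7.2°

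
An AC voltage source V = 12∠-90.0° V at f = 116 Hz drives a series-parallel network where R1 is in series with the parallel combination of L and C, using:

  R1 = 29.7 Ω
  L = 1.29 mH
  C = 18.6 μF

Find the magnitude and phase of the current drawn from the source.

Step 1 — Angular frequency: ω = 2π·f = 2π·116 = 728.8 rad/s.
Step 2 — Component impedances:
  R1: Z = R = 29.7 Ω
  L: Z = jωL = j·728.8·0.00129 = 0 + j0.9402 Ω
  C: Z = 1/(jωC) = -j/(ω·C) = 0 - j73.76 Ω
Step 3 — Parallel branch: L || C = 1/(1/L + 1/C) = 0 + j0.9524 Ω.
Step 4 — Series with R1: Z_total = R1 + (L || C) = 29.7 + j0.9524 Ω = 29.72∠1.8° Ω.
Step 5 — Source phasor: V = 12∠-90.0° V = 0 - j12 V.
Step 6 — Ohm's law: I = V / Z_total = (0 - j12) / (29.7 + j0.9524) = -0.01294 - j0.4036 A.
Step 7 — Convert to polar: |I| = 0.4038 A, ∠I = -91.8°.

I = 0.4038∠-91.8° A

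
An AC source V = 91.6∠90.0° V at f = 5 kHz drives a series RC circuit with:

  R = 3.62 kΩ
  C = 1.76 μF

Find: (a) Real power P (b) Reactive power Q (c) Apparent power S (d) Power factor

Step 1 — Angular frequency: ω = 2π·f = 2π·5000 = 3.142e+04 rad/s.
Step 2 — Component impedances:
  R: Z = R = 3620 Ω
  C: Z = 1/(jωC) = -j/(ω·C) = 0 - j18.09 Ω
Step 3 — Series combination: Z_total = R + C = 3620 - j18.09 Ω = 3620∠-0.3° Ω.
Step 4 — Source phasor: V = 91.6∠90.0° V = 0 + j91.6 V.
Step 5 — Current: I = V / Z = -0.0001264 + j0.0253 A = 0.0253∠90.3° A.
Step 6 — Complex power: S = V·I* = 2.318 - j0.01158 VA.
Step 7 — Real power: P = Re(S) = 2.318 W.
Step 8 — Reactive power: Q = Im(S) = -0.01158 VAR.
Step 9 — Apparent power: |S| = 2.318 VA.
Step 10 — Power factor: PF = P/|S| = 1 (leading).

(a) P = 2.318 W  (b) Q = -0.01158 VAR  (c) S = 2.318 VA  (d) PF = 1 (leading)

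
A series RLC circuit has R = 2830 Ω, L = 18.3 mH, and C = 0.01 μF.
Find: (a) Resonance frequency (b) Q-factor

Step 1 — Resonance condition Im(Z)=0 gives ω₀ = 1/√(LC).
Step 2 — ω₀ = 1/√(0.0183·1e-08) = 7.392e+04 rad/s.
Step 3 — f₀ = ω₀/(2π) = 1.177e+04 Hz.
Step 4 — Series Q: Q = ω₀L/R = 7.392e+04·0.0183/2830 = 0.478.

(a) f₀ = 1.177e+04 Hz  (b) Q = 0.478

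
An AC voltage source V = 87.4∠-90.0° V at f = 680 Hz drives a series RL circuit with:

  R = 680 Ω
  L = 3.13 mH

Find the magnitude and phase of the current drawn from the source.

Step 1 — Angular frequency: ω = 2π·f = 2π·680 = 4273 rad/s.
Step 2 — Component impedances:
  R: Z = R = 680 Ω
  L: Z = jωL = j·4273·0.00313 = 0 + j13.37 Ω
Step 3 — Series combination: Z_total = R + L = 680 + j13.37 Ω = 680.1∠1.1° Ω.
Step 4 — Source phasor: V = 87.4∠-90.0° V = 0 - j87.4 V.
Step 5 — Ohm's law: I = V / Z_total = (0 - j87.4) / (680 + j13.37) = -0.002527 - j0.1285 A.
Step 6 — Convert to polar: |I| = 0.1285 A, ∠I = -91.1°.

I = 0.1285∠-91.1° A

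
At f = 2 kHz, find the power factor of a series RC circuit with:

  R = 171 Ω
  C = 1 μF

Step 1 — Angular frequency: ω = 2π·f = 2π·2000 = 1.257e+04 rad/s.
Step 2 — Component impedances:
  R: Z = R = 171 Ω
  C: Z = 1/(jωC) = -j/(ω·C) = 0 - j79.58 Ω
Step 3 — Series combination: Z_total = R + C = 171 - j79.58 Ω = 188.6∠-25.0° Ω.
Step 4 — Power factor: PF = cos(φ) = Re(Z)/|Z| = 171/188.61 = 0.9066.
Step 5 — Type: Im(Z) = -79.58 ⇒ leading (phase φ = -25.0°).

PF = 0.9066 (leading, φ = -25.0°)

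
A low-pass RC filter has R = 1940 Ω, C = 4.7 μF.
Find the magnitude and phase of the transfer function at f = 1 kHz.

Step 1 — Angular frequency: ω = 2π·1000 = 6283 rad/s.
Step 2 — Transfer function: H(jω) = 1/(1 + jωRC).
Step 3 — Denominator: 1 + jωRC = 1 + j·6283·1940·4.7e-06 = 1 + j57.29.
Step 4 — H = 0.0003046 - j0.01745.
Step 5 — Magnitude: |H| = 0.01745 (-35.2 dB); phase: φ = -89.0°.

|H| = 0.01745 (-35.2 dB), φ = -89.0°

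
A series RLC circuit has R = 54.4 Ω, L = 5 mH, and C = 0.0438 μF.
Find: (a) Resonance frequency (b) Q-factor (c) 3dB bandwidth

Step 1 — Resonance condition Im(Z)=0 gives ω₀ = 1/√(LC).
Step 2 — ω₀ = 1/√(0.005·4.38e-08) = 6.757e+04 rad/s.
Step 3 — f₀ = ω₀/(2π) = 1.075e+04 Hz.
Step 4 — Series Q: Q = ω₀L/R = 6.757e+04·0.005/54.4 = 6.211.
Step 5 — 3dB bandwidth: Δω = ω₀/Q = 1.088e+04 rad/s; BW = Δω/(2π) = 1732 Hz.

(a) f₀ = 1.075e+04 Hz  (b) Q = 6.211  (c) BW = 1732 Hz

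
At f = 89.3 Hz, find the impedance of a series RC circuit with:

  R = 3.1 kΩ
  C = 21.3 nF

Step 1 — Angular frequency: ω = 2π·f = 2π·89.3 = 561.1 rad/s.
Step 2 — Component impedances:
  R: Z = R = 3100 Ω
  C: Z = 1/(jωC) = -j/(ω·C) = 0 - j8.367e+04 Ω
Step 3 — Series combination: Z_total = R + C = 3100 - j8.367e+04 Ω = 8.373e+04∠-87.9° Ω.

Z = 3100 - j8.367e+04 Ω = 8.373e+04∠-87.9° Ω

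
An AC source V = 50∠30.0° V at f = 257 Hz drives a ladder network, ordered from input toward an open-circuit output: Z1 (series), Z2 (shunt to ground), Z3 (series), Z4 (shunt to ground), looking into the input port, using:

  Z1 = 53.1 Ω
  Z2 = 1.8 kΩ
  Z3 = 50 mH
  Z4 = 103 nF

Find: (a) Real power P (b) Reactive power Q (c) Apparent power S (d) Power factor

Step 1 — Angular frequency: ω = 2π·f = 2π·257 = 1615 rad/s.
Step 2 — Component impedances:
  Z1: Z = R = 53.1 Ω
  Z2: Z = R = 1800 Ω
  Z3: Z = jωL = j·1615·0.05 = 0 + j80.74 Ω
  Z4: Z = 1/(jωC) = -j/(ω·C) = 0 - j6012 Ω
Step 3 — Ladder network (open output): work backward from the far end, alternating series and parallel combinations. Z_in = 1701 - j500.2 Ω = 1773∠-16.4° Ω.
Step 4 — Source phasor: V = 50∠30.0° V = 43.3 + j25 V.
Step 5 — Current: I = V / Z = 0.01945 + j0.02041 A = 0.0282∠46.4° A.
Step 6 — Complex power: S = V·I* = 1.353 - j0.3976 VA.
Step 7 — Real power: P = Re(S) = 1.353 W.
Step 8 — Reactive power: Q = Im(S) = -0.3976 VAR.
Step 9 — Apparent power: |S| = 1.41 VA.
Step 10 — Power factor: PF = P/|S| = 0.9594 (leading).

(a) P = 1.353 W  (b) Q = -0.3976 VAR  (c) S = 1.41 VA  (d) PF = 0.9594 (leading)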